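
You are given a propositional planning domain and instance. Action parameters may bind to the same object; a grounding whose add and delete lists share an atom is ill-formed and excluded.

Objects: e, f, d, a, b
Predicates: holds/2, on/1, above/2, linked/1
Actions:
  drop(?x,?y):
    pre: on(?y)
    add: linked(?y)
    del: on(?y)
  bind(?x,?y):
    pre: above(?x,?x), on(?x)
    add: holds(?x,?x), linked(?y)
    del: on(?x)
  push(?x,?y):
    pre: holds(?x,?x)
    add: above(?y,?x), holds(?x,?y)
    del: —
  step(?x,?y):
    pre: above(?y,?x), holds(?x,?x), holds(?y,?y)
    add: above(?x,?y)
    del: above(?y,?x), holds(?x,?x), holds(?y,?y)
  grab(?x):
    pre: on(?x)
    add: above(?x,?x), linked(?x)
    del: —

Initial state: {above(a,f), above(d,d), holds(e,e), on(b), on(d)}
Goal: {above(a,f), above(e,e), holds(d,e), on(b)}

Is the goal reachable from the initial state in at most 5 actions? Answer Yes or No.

1. bind(d,e)  →  {above(a,f), above(d,d), holds(d,d), holds(e,e), linked(e), on(b)}
2. push(e,e)  →  {above(a,f), above(d,d), above(e,e), holds(d,d), holds(e,e), linked(e), on(b)}
3. push(d,e)  →  {above(a,f), above(d,d), above(e,d), above(e,e), holds(d,d), holds(d,e), holds(e,e), linked(e), on(b)}
optimal plan length = 3; 3 ≤ 5

Yes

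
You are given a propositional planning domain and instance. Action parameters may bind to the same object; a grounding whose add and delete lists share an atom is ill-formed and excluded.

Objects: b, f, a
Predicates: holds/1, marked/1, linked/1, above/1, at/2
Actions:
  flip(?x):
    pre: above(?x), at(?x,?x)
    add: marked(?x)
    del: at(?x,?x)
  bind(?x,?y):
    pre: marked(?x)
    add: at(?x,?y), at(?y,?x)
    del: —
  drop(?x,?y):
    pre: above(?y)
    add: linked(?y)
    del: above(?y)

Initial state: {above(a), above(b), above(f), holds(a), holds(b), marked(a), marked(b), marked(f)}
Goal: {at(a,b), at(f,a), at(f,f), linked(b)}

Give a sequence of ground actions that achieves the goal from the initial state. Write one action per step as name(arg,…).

bind(b,a); bind(f,f); bind(f,a); drop(b,b)

1. bind(b,a)  →  {above(a), above(b), above(f), at(a,b), at(b,a), holds(a), holds(b), marked(a), marked(b), marked(f)}
2. bind(f,f)  →  {above(a), above(b), above(f), at(a,b), at(b,a), at(f,f), holds(a), holds(b), marked(a), marked(b), marked(f)}
3. bind(f,a)  →  {above(a), above(b), above(f), at(a,b), at(a,f), at(b,a), at(f,a), at(f,f), holds(a), holds(b), marked(a), marked(b), marked(f)}
4. drop(b,b)  →  {above(a), above(f), at(a,b), at(a,f), at(b,a), at(f,a), at(f,f), holds(a), holds(b), linked(b), marked(a), marked(b), marked(f)}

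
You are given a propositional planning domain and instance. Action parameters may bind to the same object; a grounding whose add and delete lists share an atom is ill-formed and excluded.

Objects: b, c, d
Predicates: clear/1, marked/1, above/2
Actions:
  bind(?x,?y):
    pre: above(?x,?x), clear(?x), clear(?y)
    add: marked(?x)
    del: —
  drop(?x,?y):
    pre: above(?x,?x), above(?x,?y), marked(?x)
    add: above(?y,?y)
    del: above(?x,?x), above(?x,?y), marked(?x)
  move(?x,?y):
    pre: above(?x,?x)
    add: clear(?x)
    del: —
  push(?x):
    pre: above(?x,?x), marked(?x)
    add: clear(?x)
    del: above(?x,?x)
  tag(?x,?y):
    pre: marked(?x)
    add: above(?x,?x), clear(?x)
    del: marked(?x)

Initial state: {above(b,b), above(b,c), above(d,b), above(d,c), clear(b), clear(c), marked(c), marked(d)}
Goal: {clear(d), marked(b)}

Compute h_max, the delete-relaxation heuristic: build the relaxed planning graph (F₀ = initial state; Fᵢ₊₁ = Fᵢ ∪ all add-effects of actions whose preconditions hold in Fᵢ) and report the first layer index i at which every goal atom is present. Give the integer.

1

F0 = init (8 atoms)
F1 = F0 ∪ {above(c,c), above(d,d), clear(d), marked(b)}  (12 atoms)
goal ⊆ F1  ⇒  h_max = 1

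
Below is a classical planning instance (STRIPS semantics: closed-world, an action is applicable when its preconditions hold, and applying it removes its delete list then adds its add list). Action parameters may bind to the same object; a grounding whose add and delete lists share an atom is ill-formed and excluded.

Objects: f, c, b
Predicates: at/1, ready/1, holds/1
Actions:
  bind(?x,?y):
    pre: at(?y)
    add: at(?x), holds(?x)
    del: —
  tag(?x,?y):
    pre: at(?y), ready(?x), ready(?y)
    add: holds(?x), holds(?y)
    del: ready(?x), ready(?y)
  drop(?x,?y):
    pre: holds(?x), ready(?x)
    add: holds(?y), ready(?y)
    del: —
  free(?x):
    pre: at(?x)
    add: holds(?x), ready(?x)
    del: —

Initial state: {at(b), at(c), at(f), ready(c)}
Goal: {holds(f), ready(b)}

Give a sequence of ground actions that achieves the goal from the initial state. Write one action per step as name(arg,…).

1. bind(f,f)  →  {at(b), at(c), at(f), holds(f), ready(c)}
2. free(b)  →  {at(b), at(c), at(f), holds(b), holds(f), ready(b), ready(c)}

bind(f,f); free(b)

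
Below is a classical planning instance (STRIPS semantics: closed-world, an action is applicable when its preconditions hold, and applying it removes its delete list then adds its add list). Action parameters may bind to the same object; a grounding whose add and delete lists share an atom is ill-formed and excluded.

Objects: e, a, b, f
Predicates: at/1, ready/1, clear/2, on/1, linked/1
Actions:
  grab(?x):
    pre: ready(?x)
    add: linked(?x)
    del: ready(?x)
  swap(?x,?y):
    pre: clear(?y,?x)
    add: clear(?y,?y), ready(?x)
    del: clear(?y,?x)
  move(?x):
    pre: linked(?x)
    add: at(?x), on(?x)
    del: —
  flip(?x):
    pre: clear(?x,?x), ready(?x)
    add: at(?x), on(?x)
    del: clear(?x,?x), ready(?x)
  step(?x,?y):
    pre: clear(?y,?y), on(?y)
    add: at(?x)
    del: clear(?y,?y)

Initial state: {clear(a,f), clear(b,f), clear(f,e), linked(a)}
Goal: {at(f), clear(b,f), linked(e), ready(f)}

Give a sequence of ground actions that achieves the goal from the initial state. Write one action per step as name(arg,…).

1. swap(e,f)  →  {clear(a,f), clear(b,f), clear(f,f), linked(a), ready(e)}
2. grab(e)  →  {clear(a,f), clear(b,f), clear(f,f), linked(a), linked(e)}
3. swap(f,a)  →  {clear(a,a), clear(b,f), clear(f,f), linked(a), linked(e), ready(f)}
4. move(a)  →  {at(a), clear(a,a), clear(b,f), clear(f,f), linked(a), linked(e), on(a), ready(f)}
5. step(f,a)  →  {at(a), at(f), clear(b,f), clear(f,f), linked(a), linked(e), on(a), ready(f)}

swap(e,f); grab(e); swap(f,a); move(a); step(f,a)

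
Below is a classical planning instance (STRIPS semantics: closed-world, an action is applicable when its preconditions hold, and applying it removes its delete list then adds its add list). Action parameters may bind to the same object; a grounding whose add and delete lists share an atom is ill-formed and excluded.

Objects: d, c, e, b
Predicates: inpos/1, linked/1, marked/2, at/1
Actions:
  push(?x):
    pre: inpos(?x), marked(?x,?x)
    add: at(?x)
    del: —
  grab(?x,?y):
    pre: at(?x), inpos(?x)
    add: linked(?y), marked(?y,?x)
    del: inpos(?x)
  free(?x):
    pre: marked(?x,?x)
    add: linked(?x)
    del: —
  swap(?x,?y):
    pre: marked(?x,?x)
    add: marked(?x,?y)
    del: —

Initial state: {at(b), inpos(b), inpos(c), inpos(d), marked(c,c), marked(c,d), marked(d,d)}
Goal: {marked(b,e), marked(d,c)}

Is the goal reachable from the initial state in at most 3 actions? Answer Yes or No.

1. grab(b,b)  →  {at(b), inpos(c), inpos(d), linked(b), marked(b,b), marked(c,c), marked(c,d), marked(d,d)}
2. swap(d,c)  →  {at(b), inpos(c), inpos(d), linked(b), marked(b,b), marked(c,c), marked(c,d), marked(d,c), marked(d,d)}
3. swap(b,e)  →  {at(b), inpos(c), inpos(d), linked(b), marked(b,b), marked(b,e), marked(c,c), marked(c,d), marked(d,c), marked(d,d)}
optimal plan length = 3; 3 ≤ 3

Yes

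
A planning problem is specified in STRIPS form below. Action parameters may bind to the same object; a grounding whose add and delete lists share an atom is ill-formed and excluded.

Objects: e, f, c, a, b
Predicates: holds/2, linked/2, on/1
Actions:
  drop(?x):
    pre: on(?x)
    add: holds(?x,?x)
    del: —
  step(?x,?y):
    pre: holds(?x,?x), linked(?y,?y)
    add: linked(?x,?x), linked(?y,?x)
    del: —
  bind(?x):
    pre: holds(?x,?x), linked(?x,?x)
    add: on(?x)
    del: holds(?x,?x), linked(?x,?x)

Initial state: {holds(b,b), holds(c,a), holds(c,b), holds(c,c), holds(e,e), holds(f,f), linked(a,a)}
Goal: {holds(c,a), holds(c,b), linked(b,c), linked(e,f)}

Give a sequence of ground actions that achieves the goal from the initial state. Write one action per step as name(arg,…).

step(e,a); step(f,e); step(b,e); step(c,b)

1. step(e,a)  →  {holds(b,b), holds(c,a), holds(c,b), holds(c,c), holds(e,e), holds(f,f), linked(a,a), linked(a,e), linked(e,e)}
2. step(f,e)  →  {holds(b,b), holds(c,a), holds(c,b), holds(c,c), holds(e,e), holds(f,f), linked(a,a), linked(a,e), linked(e,e), linked(e,f), linked(f,f)}
3. step(b,e)  →  {holds(b,b), holds(c,a), holds(c,b), holds(c,c), holds(e,e), holds(f,f), linked(a,a), linked(a,e), linked(b,b), linked(e,b), linked(e,e), linked(e,f), linked(f,f)}
4. step(c,b)  →  {holds(b,b), holds(c,a), holds(c,b), holds(c,c), holds(e,e), holds(f,f), linked(a,a), linked(a,e), linked(b,b), linked(b,c), linked(c,c), linked(e,b), linked(e,e), linked(e,f), linked(f,f)}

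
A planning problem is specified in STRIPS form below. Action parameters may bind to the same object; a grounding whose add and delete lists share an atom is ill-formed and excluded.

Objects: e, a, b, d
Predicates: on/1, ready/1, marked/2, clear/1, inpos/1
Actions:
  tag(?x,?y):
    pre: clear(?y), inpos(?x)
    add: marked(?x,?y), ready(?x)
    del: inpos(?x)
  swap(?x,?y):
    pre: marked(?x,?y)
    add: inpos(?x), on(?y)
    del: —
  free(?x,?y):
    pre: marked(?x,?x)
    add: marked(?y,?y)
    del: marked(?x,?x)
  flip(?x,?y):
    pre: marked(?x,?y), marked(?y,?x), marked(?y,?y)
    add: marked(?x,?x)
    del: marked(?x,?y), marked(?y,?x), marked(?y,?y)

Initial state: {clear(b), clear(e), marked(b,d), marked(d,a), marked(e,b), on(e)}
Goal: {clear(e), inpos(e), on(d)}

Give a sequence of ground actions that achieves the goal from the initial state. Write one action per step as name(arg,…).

1. swap(e,b)  →  {clear(b), clear(e), inpos(e), marked(b,d), marked(d,a), marked(e,b), on(b), on(e)}
2. swap(b,d)  →  {clear(b), clear(e), inpos(b), inpos(e), marked(b,d), marked(d,a), marked(e,b), on(b), on(d), on(e)}

swap(e,b); swap(b,d)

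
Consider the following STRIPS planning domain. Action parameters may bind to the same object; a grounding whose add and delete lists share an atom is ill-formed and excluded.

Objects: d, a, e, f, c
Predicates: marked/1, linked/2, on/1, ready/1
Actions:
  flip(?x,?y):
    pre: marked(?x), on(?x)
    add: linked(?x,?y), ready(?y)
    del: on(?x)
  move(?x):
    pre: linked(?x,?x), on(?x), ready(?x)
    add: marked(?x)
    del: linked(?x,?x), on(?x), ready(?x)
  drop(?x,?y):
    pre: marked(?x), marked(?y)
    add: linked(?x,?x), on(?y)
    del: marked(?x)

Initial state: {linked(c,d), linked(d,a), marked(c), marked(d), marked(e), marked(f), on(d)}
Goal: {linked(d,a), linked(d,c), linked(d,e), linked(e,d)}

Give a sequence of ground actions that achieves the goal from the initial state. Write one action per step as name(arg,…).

flip(d,e); drop(f,d); flip(d,c); drop(d,e); flip(e,d)

1. flip(d,e)  →  {linked(c,d), linked(d,a), linked(d,e), marked(c), marked(d), marked(e), marked(f), ready(e)}
2. drop(f,d)  →  {linked(c,d), linked(d,a), linked(d,e), linked(f,f), marked(c), marked(d), marked(e), on(d), ready(e)}
3. flip(d,c)  →  {linked(c,d), linked(d,a), linked(d,c), linked(d,e), linked(f,f), marked(c), marked(d), marked(e), ready(c), ready(e)}
4. drop(d,e)  →  {linked(c,d), linked(d,a), linked(d,c), linked(d,d), linked(d,e), linked(f,f), marked(c), marked(e), on(e), ready(c), ready(e)}
5. flip(e,d)  →  {linked(c,d), linked(d,a), linked(d,c), linked(d,d), linked(d,e), linked(e,d), linked(f,f), marked(c), marked(e), ready(c), ready(d), ready(e)}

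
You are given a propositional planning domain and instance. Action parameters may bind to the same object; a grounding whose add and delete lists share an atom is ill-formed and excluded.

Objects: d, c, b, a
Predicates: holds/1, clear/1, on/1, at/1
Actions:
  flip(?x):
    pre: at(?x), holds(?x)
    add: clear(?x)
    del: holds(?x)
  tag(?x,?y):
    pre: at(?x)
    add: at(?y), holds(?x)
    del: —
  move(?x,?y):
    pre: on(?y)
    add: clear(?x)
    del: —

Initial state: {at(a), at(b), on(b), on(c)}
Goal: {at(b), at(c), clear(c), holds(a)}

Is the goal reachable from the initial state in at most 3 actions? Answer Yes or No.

1. tag(a,c)  →  {at(a), at(b), at(c), holds(a), on(b), on(c)}
2. move(c,c)  →  {at(a), at(b), at(c), clear(c), holds(a), on(b), on(c)}
optimal plan length = 2; 2 ≤ 3

Yes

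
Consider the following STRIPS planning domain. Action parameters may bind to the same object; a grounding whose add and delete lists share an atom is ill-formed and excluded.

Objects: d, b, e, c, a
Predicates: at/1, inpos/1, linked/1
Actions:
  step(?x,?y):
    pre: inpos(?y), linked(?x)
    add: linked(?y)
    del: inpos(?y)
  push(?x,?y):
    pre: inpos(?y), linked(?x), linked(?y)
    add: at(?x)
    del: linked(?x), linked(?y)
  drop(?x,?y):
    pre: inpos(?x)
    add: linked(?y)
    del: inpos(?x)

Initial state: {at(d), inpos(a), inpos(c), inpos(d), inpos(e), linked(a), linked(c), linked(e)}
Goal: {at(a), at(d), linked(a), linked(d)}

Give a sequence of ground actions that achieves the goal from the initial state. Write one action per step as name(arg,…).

step(e,d); push(a,e); step(d,a)

1. step(e,d)  →  {at(d), inpos(a), inpos(c), inpos(e), linked(a), linked(c), linked(d), linked(e)}
2. push(a,e)  →  {at(a), at(d), inpos(a), inpos(c), inpos(e), linked(c), linked(d)}
3. step(d,a)  →  {at(a), at(d), inpos(c), inpos(e), linked(a), linked(c), linked(d)}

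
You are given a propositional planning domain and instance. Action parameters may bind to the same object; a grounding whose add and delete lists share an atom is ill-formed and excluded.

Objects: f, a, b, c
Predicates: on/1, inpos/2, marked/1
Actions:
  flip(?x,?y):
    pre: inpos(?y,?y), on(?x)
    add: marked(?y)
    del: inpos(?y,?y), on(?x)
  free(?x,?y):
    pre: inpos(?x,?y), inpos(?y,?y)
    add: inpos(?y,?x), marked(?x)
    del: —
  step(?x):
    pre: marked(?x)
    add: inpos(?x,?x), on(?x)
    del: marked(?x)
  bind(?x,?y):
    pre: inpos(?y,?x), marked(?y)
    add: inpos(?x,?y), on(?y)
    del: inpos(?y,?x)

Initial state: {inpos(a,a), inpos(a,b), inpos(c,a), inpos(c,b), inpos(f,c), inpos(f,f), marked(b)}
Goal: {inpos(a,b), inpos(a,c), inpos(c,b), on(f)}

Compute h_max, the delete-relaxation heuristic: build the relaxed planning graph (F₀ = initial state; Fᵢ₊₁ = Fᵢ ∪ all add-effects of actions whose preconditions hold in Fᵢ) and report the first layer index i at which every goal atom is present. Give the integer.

2

F0 = init (7 atoms)
F1 = F0 ∪ {inpos(a,c), inpos(b,b), marked(a), marked(c), marked(f), on(b)}  (13 atoms)
F2 = F1 ∪ {inpos(b,a), inpos(b,c), inpos(c,c), inpos(c,f), on(a), on(c), on(f)}  (20 atoms)
goal ⊆ F2  ⇒  h_max = 2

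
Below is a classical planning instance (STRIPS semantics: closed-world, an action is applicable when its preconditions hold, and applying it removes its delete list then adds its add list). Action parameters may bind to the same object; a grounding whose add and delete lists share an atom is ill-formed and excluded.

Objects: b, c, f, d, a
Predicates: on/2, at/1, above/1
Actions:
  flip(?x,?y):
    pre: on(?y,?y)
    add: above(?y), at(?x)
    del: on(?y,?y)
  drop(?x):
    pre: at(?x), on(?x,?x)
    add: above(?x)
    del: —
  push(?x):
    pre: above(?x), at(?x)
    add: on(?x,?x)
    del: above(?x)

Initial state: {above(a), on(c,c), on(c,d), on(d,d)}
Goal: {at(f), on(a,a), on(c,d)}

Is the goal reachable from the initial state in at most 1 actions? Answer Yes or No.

No

1. flip(f,c)  →  {above(a), above(c), at(f), on(c,d), on(d,d)}
2. flip(a,d)  →  {above(a), above(c), above(d), at(a), at(f), on(c,d)}
3. push(a)  →  {above(c), above(d), at(a), at(f), on(a,a), on(c,d)}
optimal plan length = 3; 3 > 1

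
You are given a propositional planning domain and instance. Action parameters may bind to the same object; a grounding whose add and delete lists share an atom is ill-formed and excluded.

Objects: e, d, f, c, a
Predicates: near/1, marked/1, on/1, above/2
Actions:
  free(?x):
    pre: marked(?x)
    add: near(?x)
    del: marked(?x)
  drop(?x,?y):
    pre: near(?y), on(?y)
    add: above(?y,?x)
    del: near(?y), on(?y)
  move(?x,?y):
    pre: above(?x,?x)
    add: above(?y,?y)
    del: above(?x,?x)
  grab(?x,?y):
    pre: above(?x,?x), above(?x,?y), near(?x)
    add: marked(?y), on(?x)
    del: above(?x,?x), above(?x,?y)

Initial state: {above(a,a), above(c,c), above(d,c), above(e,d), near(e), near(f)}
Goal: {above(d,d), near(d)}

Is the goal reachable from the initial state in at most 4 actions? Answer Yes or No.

1. move(c,e)  →  {above(a,a), above(d,c), above(e,d), above(e,e), near(e), near(f)}
2. move(a,d)  →  {above(d,c), above(d,d), above(e,d), above(e,e), near(e), near(f)}
3. grab(e,d)  →  {above(d,c), above(d,d), marked(d), near(e), near(f), on(e)}
4. free(d)  →  {above(d,c), above(d,d), near(d), near(e), near(f), on(e)}
optimal plan length = 4; 4 ≤ 4

Yes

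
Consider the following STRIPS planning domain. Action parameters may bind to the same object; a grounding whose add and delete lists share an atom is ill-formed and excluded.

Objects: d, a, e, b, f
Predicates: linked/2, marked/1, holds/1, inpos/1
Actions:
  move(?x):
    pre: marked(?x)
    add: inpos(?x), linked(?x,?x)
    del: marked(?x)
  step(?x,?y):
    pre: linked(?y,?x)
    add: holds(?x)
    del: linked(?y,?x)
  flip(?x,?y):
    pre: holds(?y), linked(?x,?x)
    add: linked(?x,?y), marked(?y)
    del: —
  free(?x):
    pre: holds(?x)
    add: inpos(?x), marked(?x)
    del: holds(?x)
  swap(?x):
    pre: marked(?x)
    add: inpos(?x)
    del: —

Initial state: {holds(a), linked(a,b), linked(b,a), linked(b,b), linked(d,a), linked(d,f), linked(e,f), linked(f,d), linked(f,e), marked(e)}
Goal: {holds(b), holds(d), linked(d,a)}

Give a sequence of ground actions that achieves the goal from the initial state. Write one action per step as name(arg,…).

step(d,f); step(b,a)

1. step(d,f)  →  {holds(a), holds(d), linked(a,b), linked(b,a), linked(b,b), linked(d,a), linked(d,f), linked(e,f), linked(f,e), marked(e)}
2. step(b,a)  →  {holds(a), holds(b), holds(d), linked(b,a), linked(b,b), linked(d,a), linked(d,f), linked(e,f), linked(f,e), marked(e)}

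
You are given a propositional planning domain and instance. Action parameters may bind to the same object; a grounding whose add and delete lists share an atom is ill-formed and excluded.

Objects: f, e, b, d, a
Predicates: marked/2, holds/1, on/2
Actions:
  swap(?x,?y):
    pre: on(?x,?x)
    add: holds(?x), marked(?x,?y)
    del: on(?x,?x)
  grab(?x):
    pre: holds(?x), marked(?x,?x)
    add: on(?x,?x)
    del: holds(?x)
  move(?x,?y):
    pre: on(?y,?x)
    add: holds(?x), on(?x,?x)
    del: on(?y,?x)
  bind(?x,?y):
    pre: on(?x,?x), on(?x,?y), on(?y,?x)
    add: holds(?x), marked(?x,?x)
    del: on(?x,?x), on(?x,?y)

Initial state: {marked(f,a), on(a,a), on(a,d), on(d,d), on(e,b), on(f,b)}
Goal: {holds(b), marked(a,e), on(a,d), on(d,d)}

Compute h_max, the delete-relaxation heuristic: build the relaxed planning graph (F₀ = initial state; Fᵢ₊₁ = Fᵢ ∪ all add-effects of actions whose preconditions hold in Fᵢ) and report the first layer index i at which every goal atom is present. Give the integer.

1

F0 = init (6 atoms)
F1 = F0 ∪ {holds(a), holds(b), holds(d), marked(a,a), marked(a,b), marked(a,d), marked(a,e), marked(a,f), marked(d,a), marked(d,b), marked(d,d), marked(d,e), marked(d,f), on(b,b)}  (20 atoms)
goal ⊆ F1  ⇒  h_max = 1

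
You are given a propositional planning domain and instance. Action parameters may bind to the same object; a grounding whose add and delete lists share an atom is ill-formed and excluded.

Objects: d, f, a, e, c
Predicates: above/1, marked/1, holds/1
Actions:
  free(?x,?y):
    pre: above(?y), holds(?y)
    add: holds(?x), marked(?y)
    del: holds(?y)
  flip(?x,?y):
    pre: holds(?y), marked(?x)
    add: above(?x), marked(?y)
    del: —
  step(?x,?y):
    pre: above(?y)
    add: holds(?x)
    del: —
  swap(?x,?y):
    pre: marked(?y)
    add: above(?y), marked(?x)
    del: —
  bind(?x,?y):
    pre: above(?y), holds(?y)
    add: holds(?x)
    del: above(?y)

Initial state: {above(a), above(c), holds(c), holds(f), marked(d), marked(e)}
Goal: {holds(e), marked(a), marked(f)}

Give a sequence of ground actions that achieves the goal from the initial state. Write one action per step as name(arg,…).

1. free(a,c)  →  {above(a), above(c), holds(a), holds(f), marked(c), marked(d), marked(e)}
2. free(e,a)  →  {above(a), above(c), holds(e), holds(f), marked(a), marked(c), marked(d), marked(e)}
3. flip(d,f)  →  {above(a), above(c), above(d), holds(e), holds(f), marked(a), marked(c), marked(d), marked(e), marked(f)}

free(a,c); free(e,a); flip(d,f)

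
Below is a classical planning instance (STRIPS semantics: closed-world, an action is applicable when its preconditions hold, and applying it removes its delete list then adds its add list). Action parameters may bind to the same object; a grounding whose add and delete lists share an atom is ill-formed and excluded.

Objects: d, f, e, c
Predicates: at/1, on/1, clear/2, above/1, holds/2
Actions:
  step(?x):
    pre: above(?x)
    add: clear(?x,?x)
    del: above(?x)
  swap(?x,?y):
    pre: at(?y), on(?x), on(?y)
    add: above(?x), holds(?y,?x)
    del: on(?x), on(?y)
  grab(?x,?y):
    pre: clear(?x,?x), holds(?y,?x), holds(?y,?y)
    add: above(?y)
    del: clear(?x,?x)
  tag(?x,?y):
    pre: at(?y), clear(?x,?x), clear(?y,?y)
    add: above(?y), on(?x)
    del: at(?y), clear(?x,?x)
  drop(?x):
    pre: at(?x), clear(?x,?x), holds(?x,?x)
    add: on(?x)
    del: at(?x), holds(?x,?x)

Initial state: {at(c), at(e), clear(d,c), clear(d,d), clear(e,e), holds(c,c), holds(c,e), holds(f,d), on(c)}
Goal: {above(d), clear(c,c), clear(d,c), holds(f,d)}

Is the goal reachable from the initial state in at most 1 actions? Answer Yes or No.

No

1. tag(d,e)  →  {above(e), at(c), clear(d,c), clear(e,e), holds(c,c), holds(c,e), holds(f,d), on(c), on(d)}
2. swap(d,c)  →  {above(d), above(e), at(c), clear(d,c), clear(e,e), holds(c,c), holds(c,d), holds(c,e), holds(f,d)}
3. grab(e,c)  →  {above(c), above(d), above(e), at(c), clear(d,c), holds(c,c), holds(c,d), holds(c,e), holds(f,d)}
4. step(c)  →  {above(d), above(e), at(c), clear(c,c), clear(d,c), holds(c,c), holds(c,d), holds(c,e), holds(f,d)}
optimal plan length = 4; 4 > 1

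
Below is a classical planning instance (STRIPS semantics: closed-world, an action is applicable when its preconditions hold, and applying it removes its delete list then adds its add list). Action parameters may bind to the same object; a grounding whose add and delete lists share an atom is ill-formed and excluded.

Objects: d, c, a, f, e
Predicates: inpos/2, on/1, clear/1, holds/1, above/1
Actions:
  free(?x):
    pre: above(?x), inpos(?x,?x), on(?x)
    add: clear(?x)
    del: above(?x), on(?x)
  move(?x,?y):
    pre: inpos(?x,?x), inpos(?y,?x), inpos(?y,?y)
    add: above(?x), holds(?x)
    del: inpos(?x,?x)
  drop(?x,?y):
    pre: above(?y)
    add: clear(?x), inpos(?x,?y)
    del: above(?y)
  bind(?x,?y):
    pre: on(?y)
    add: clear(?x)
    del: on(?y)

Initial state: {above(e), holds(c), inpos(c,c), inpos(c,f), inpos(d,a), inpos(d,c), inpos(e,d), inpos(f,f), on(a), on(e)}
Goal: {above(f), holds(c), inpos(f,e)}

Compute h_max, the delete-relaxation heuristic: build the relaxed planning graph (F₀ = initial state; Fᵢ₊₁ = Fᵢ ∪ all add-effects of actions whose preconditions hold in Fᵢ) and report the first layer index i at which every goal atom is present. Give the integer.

1

F0 = init (10 atoms)
F1 = F0 ∪ {above(c), above(f), clear(a), clear(c), clear(d), clear(e), clear(f), holds(f), inpos(a,e), inpos(c,e), inpos(d,e), inpos(e,e), inpos(f,e)}  (23 atoms)
goal ⊆ F1  ⇒  h_max = 1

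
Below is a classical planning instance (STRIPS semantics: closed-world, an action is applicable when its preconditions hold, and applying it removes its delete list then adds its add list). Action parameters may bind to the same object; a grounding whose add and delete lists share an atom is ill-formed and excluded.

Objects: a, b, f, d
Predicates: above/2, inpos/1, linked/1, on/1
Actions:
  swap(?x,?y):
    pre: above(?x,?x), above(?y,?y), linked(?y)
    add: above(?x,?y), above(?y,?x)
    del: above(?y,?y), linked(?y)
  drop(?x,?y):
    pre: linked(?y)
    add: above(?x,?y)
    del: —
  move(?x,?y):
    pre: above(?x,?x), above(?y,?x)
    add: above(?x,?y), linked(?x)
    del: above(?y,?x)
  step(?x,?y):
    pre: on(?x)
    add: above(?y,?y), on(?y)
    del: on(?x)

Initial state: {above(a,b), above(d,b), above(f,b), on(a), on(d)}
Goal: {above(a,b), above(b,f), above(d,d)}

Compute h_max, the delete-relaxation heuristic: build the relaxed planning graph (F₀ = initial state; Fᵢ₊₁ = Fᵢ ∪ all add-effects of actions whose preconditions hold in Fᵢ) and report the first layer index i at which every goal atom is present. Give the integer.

F0 = init (5 atoms)
F1 = F0 ∪ {above(a,a), above(b,b), above(d,d), above(f,f), on(b), on(f)}  (11 atoms)
F2 = F1 ∪ {above(b,a), above(b,d), above(b,f), linked(b)}  (15 atoms)
goal ⊆ F2  ⇒  h_max = 2

2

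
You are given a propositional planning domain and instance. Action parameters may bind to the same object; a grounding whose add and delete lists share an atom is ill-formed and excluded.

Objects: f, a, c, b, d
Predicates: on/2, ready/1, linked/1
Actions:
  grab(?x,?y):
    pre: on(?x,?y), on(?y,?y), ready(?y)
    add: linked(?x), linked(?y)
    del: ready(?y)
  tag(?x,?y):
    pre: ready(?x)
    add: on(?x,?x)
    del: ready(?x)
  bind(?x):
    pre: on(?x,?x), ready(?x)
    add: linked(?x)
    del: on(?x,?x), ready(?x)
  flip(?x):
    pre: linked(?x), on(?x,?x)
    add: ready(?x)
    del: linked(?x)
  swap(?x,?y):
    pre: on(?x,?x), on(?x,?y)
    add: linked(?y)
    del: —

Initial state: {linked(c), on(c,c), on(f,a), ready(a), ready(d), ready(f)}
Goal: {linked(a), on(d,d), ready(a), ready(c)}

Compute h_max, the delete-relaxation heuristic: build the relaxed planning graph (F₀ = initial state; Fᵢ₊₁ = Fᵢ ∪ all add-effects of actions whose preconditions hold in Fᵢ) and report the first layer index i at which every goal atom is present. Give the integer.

2

F0 = init (6 atoms)
F1 = F0 ∪ {on(a,a), on(d,d), on(f,f), ready(c)}  (10 atoms)
F2 = F1 ∪ {linked(a), linked(d), linked(f)}  (13 atoms)
goal ⊆ F2  ⇒  h_max = 2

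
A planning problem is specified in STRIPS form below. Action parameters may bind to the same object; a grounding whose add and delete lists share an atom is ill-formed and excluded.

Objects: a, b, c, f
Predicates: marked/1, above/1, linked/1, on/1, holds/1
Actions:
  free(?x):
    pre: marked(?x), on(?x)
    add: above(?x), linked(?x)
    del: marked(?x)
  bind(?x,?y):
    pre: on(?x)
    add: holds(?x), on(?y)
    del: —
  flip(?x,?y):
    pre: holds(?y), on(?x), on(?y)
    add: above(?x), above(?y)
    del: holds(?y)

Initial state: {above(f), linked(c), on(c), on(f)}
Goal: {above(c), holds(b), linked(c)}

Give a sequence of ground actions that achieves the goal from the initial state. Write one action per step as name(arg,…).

bind(c,b); bind(b,a); flip(a,c)

1. bind(c,b)  →  {above(f), holds(c), linked(c), on(b), on(c), on(f)}
2. bind(b,a)  →  {above(f), holds(b), holds(c), linked(c), on(a), on(b), on(c), on(f)}
3. flip(a,c)  →  {above(a), above(c), above(f), holds(b), linked(c), on(a), on(b), on(c), on(f)}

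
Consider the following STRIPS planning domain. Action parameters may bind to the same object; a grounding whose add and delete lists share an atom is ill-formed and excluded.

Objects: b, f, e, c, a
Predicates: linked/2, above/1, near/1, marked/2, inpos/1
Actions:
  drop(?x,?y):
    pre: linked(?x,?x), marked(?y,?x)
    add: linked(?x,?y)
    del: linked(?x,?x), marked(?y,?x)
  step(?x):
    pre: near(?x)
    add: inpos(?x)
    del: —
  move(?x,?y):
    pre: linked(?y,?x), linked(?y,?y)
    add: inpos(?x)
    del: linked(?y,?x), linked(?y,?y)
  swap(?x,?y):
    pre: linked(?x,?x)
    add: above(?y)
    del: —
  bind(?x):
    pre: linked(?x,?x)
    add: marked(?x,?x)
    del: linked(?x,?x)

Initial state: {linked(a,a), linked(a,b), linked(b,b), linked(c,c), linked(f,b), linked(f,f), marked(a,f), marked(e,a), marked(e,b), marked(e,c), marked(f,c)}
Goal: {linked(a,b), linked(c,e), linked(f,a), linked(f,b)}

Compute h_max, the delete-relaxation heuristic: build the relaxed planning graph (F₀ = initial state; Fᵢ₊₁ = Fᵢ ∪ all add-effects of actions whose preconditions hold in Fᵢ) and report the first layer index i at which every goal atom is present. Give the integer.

F0 = init (11 atoms)
F1 = F0 ∪ {above(a), above(b), above(c), above(e), above(f), inpos(a), inpos(b), inpos(c), inpos(f), linked(a,e), linked(b,e), linked(c,e), linked(c,f), linked(f,a), marked(a,a), marked(b,b), marked(c,c), marked(f,f)}  (29 atoms)
goal ⊆ F1  ⇒  h_max = 1

1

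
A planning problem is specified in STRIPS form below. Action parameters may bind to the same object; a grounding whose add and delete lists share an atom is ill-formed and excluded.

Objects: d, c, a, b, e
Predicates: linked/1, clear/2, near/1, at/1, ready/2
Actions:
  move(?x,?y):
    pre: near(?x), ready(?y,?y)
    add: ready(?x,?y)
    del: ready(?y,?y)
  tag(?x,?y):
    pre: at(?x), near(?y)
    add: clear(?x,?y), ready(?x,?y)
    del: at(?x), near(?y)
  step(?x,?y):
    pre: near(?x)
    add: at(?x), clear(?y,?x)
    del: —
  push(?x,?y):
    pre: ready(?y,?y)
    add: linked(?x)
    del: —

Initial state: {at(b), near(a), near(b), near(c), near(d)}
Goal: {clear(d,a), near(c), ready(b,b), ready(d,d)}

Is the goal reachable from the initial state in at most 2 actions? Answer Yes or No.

No

1. tag(b,b)  →  {clear(b,b), near(a), near(c), near(d), ready(b,b)}
2. step(d,d)  →  {at(d), clear(b,b), clear(d,d), near(a), near(c), near(d), ready(b,b)}
3. tag(d,d)  →  {clear(b,b), clear(d,d), near(a), near(c), ready(b,b), ready(d,d)}
4. step(a,d)  →  {at(a), clear(b,b), clear(d,a), clear(d,d), near(a), near(c), ready(b,b), ready(d,d)}
optimal plan length = 4; 4 > 2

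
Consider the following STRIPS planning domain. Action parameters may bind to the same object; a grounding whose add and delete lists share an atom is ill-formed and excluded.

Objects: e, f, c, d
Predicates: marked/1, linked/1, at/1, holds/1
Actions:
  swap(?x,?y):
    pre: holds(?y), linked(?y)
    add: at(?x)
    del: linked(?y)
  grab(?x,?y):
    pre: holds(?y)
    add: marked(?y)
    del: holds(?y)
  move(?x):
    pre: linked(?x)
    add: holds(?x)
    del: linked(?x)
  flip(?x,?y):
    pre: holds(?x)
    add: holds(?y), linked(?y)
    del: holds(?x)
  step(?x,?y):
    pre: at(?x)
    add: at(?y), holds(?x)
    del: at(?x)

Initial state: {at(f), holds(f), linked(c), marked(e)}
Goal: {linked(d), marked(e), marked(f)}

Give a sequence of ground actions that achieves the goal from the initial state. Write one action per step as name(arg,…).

1. grab(e,f)  →  {at(f), linked(c), marked(e), marked(f)}
2. move(c)  →  {at(f), holds(c), marked(e), marked(f)}
3. flip(c,d)  →  {at(f), holds(d), linked(d), marked(e), marked(f)}

grab(e,f); move(c); flip(c,d)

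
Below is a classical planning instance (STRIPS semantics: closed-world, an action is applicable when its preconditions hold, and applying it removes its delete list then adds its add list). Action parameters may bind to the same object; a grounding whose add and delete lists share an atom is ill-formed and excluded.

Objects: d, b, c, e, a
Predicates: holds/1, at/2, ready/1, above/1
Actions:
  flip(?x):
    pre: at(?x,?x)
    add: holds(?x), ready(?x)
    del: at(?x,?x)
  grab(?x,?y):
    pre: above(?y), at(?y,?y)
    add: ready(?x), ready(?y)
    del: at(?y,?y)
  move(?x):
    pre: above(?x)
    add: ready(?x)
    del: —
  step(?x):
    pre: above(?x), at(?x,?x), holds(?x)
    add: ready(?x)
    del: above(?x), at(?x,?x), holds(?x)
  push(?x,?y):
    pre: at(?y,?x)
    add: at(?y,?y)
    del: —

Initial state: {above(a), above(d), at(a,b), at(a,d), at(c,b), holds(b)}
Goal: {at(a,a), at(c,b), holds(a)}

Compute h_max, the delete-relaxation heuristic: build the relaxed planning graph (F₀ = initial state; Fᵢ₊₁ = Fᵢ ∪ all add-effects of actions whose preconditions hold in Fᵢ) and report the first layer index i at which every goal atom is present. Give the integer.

F0 = init (6 atoms)
F1 = F0 ∪ {at(a,a), at(c,c), ready(a), ready(d)}  (10 atoms)
F2 = F1 ∪ {holds(a), holds(c), ready(b), ready(c), ready(e)}  (15 atoms)
goal ⊆ F2  ⇒  h_max = 2

2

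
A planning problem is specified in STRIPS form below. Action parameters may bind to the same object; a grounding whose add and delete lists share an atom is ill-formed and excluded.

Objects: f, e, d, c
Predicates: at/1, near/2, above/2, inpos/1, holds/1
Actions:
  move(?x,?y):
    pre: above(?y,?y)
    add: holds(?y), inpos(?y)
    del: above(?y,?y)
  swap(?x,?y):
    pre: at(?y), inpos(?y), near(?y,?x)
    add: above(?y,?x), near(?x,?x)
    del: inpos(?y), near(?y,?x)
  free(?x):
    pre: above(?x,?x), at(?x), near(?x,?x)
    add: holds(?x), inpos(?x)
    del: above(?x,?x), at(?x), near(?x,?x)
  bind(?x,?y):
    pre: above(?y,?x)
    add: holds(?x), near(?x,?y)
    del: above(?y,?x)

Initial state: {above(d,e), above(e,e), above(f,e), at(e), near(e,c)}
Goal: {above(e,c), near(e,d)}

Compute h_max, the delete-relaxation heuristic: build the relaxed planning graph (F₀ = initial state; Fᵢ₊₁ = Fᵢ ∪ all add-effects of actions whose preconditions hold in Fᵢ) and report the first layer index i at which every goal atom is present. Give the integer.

F0 = init (5 atoms)
F1 = F0 ∪ {holds(e), inpos(e), near(e,d), near(e,e), near(e,f)}  (10 atoms)
F2 = F1 ∪ {above(e,c), above(e,d), above(e,f), near(c,c), near(d,d), near(f,f)}  (16 atoms)
goal ⊆ F2  ⇒  h_max = 2

2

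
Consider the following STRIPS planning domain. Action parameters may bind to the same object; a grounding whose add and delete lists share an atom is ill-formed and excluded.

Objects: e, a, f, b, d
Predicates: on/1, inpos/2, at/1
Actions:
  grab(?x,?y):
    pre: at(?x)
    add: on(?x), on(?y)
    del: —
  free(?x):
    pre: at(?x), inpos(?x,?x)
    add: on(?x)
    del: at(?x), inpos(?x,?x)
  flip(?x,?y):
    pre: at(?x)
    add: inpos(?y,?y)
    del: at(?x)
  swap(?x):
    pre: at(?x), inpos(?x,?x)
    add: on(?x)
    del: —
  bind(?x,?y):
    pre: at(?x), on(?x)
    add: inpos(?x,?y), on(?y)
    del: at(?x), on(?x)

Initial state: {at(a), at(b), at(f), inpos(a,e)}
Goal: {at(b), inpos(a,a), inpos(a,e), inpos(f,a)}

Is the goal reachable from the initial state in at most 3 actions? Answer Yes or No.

1. grab(a,f)  →  {at(a), at(b), at(f), inpos(a,e), on(a), on(f)}
2. flip(a,a)  →  {at(b), at(f), inpos(a,a), inpos(a,e), on(a), on(f)}
3. bind(f,a)  →  {at(b), inpos(a,a), inpos(a,e), inpos(f,a), on(a)}
optimal plan length = 3; 3 ≤ 3

Yes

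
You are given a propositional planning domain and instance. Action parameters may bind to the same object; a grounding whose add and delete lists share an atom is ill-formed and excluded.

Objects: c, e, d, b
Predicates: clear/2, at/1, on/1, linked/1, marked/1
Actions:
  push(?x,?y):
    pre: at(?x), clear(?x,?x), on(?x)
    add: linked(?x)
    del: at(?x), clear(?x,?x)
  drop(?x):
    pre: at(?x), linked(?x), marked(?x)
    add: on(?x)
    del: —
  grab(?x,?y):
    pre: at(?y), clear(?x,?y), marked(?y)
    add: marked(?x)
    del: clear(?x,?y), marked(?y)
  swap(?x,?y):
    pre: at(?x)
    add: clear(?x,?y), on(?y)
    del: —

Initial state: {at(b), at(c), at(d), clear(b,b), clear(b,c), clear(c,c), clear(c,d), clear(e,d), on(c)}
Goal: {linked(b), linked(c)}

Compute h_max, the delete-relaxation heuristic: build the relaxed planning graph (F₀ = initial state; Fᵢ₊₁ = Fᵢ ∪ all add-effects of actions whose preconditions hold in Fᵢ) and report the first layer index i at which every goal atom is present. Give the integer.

F0 = init (9 atoms)
F1 = F0 ∪ {clear(b,d), clear(b,e), clear(c,b), clear(c,e), clear(d,b), clear(d,c), clear(d,d), clear(d,e), linked(c), on(b), on(d), on(e)}  (21 atoms)
F2 = F1 ∪ {linked(b), linked(d)}  (23 atoms)
goal ⊆ F2  ⇒  h_max = 2

2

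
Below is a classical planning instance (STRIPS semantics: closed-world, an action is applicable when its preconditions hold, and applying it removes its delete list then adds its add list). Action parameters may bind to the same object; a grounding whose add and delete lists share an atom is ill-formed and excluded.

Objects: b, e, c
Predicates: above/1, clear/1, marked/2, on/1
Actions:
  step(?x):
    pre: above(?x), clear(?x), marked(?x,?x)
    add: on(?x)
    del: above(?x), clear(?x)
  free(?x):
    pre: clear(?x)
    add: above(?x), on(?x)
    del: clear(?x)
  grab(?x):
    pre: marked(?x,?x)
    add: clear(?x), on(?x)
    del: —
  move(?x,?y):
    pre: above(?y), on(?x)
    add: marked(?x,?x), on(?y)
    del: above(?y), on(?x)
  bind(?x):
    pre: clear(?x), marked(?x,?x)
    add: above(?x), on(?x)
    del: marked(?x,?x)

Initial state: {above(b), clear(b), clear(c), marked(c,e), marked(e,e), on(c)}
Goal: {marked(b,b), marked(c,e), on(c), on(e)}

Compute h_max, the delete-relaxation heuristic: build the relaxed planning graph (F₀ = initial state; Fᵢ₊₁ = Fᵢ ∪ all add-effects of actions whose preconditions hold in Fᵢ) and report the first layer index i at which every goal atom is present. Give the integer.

F0 = init (6 atoms)
F1 = F0 ∪ {above(c), clear(e), marked(c,c), on(b), on(e)}  (11 atoms)
F2 = F1 ∪ {above(e), marked(b,b)}  (13 atoms)
goal ⊆ F2  ⇒  h_max = 2

2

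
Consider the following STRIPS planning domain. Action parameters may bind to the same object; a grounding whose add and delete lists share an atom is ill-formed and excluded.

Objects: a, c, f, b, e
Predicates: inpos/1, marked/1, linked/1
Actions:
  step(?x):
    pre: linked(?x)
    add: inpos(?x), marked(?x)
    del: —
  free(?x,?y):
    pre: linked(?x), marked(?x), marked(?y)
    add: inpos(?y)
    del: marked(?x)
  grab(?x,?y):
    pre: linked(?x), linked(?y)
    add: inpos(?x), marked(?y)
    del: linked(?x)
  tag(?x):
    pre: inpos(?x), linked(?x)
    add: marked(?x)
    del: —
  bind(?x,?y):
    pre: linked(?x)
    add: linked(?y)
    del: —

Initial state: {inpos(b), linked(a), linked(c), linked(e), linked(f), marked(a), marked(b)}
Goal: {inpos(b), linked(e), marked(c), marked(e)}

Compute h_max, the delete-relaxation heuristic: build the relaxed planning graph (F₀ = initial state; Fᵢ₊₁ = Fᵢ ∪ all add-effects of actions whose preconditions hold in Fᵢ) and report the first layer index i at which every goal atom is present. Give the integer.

F0 = init (7 atoms)
F1 = F0 ∪ {inpos(a), inpos(c), inpos(e), inpos(f), linked(b), marked(c), marked(e), marked(f)}  (15 atoms)
goal ⊆ F1  ⇒  h_max = 1

1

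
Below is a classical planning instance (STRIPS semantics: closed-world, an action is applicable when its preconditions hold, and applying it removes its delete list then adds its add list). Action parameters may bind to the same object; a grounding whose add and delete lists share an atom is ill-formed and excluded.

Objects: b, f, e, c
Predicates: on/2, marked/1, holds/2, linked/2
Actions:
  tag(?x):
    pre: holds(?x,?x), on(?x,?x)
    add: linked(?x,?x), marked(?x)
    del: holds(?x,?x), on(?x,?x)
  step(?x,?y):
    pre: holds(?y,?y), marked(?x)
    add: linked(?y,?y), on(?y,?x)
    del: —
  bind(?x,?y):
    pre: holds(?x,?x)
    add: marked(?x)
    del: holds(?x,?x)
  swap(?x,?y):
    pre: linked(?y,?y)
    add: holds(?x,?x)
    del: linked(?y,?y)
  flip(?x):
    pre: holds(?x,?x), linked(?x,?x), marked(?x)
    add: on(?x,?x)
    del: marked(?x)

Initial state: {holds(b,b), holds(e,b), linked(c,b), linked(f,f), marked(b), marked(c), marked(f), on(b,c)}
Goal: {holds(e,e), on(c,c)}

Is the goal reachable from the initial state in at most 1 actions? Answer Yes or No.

No

1. swap(c,f)  →  {holds(b,b), holds(c,c), holds(e,b), linked(c,b), marked(b), marked(c), marked(f), on(b,c)}
2. step(c,c)  →  {holds(b,b), holds(c,c), holds(e,b), linked(c,b), linked(c,c), marked(b), marked(c), marked(f), on(b,c), on(c,c)}
3. swap(e,c)  →  {holds(b,b), holds(c,c), holds(e,b), holds(e,e), linked(c,b), marked(b), marked(c), marked(f), on(b,c), on(c,c)}
optimal plan length = 3; 3 > 1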